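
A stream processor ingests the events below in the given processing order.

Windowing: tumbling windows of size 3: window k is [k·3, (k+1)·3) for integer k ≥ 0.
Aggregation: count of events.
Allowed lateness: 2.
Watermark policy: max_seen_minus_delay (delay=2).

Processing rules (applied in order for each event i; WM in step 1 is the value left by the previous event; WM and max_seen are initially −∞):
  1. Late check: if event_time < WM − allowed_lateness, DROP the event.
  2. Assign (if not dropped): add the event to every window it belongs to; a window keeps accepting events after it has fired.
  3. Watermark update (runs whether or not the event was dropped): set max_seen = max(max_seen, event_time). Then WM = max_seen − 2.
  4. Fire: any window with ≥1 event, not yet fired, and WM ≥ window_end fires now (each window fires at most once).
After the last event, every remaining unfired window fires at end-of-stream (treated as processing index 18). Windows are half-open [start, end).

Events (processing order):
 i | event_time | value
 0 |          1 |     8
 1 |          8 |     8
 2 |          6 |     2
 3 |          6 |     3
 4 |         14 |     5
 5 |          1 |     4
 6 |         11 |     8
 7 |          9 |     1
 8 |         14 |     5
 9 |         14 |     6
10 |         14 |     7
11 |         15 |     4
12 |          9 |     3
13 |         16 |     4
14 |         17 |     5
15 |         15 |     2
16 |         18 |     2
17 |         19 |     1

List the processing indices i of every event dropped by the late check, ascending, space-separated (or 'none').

5 7 12

i=0 t=1 v=8: → [0,3); WM=-1
i=1 t=8 v=8: → [6,9); WM=6; [0,3) fires=1
i=2 t=6 v=2: → [6,9); WM=6
i=3 t=6 v=3: → [6,9); WM=6
i=4 t=14 v=5: → [12,15); WM=12; [6,9) fires=3
i=5 t=1 v=4: DROP (t<12-2); WM=12
i=6 t=11 v=8: → [9,12); WM=12; [9,12) fires=1
i=7 t=9 v=1: DROP (t<12-2); WM=12
i=8 t=14 v=5: → [12,15); WM=12
i=9 t=14 v=6: → [12,15); WM=12
i=10 t=14 v=7: → [12,15); WM=12
i=11 t=15 v=4: → [15,18); WM=13
i=12 t=9 v=3: DROP (t<13-2); WM=13
i=13 t=16 v=4: → [15,18); WM=14
i=14 t=17 v=5: → [15,18); WM=15; [12,15) fires=4
i=15 t=15 v=2: → [15,18); WM=15
i=16 t=18 v=2: → [18,21); WM=16
i=17 t=19 v=1: → [18,21); WM=17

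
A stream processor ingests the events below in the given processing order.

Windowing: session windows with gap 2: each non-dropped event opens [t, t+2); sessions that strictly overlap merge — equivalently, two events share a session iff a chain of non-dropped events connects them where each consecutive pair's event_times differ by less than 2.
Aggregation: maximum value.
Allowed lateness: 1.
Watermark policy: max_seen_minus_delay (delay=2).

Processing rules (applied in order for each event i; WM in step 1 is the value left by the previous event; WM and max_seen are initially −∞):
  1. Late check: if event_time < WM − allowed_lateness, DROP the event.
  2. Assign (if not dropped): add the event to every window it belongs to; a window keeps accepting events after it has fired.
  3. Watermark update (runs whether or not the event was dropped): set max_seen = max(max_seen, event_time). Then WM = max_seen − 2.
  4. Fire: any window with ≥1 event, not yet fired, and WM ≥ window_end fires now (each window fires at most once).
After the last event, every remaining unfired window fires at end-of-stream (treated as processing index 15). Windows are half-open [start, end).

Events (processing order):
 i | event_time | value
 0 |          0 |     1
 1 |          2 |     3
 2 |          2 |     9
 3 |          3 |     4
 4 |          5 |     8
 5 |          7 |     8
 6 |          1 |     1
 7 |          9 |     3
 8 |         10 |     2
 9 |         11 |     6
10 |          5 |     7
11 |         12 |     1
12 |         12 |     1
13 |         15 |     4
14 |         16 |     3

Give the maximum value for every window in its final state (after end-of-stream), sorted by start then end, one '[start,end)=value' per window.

i=0 t=0 v=1: → [0,2); WM=-2
i=1 t=2 v=3: → [2,4); WM=0
i=2 t=2 v=9: → [2,4); WM=0
i=3 t=3 v=4: → [2,5); WM=1
i=4 t=5 v=8: → [5,7); WM=3
i=5 t=7 v=8: → [7,9); WM=5
i=6 t=1 v=1: DROP (t<5-1); WM=5
i=7 t=9 v=3: → [9,11); WM=7
i=8 t=10 v=2: → [9,12); WM=8
i=9 t=11 v=6: → [9,13); WM=9
i=10 t=5 v=7: DROP (t<9-1); WM=9
i=11 t=12 v=1: → [9,14); WM=10
i=12 t=12 v=1: → [9,14); WM=10
i=13 t=15 v=4: → [15,17); WM=13
i=14 t=16 v=3: → [15,18); WM=14

[0,2)=1 [2,5)=9 [5,7)=8 [7,9)=8 [9,14)=6 [15,18)=4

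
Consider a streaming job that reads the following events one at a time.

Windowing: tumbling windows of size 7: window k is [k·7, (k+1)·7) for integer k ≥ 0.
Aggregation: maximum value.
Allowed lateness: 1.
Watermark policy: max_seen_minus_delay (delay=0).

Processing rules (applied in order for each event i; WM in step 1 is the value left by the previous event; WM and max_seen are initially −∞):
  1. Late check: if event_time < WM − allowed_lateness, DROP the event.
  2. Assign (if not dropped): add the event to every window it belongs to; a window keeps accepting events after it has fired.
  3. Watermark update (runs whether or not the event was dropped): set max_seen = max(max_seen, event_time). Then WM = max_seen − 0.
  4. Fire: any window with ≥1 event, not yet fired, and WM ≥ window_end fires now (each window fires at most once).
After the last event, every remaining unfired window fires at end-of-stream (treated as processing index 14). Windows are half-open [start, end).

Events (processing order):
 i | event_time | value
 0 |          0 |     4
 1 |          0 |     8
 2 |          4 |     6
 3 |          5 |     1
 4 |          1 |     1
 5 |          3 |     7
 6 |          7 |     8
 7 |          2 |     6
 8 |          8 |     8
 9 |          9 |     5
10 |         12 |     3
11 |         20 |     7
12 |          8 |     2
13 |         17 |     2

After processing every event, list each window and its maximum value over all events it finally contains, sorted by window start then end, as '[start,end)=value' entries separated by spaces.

i=0 t=0 v=4: → [0,7); WM=0
i=1 t=0 v=8: → [0,7); WM=0
i=2 t=4 v=6: → [0,7); WM=4
i=3 t=5 v=1: → [0,7); WM=5
i=4 t=1 v=1: DROP (t<5-1); WM=5
i=5 t=3 v=7: DROP (t<5-1); WM=5
i=6 t=7 v=8: → [7,14); WM=7; [0,7) fires=8
i=7 t=2 v=6: DROP (t<7-1); WM=7
i=8 t=8 v=8: → [7,14); WM=8
i=9 t=9 v=5: → [7,14); WM=9
i=10 t=12 v=3: → [7,14); WM=12
i=11 t=20 v=7: → [14,21); WM=20; [7,14) fires=8
i=12 t=8 v=2: DROP (t<20-1); WM=20
i=13 t=17 v=2: DROP (t<20-1); WM=20

[0,7)=8 [7,14)=8 [14,21)=7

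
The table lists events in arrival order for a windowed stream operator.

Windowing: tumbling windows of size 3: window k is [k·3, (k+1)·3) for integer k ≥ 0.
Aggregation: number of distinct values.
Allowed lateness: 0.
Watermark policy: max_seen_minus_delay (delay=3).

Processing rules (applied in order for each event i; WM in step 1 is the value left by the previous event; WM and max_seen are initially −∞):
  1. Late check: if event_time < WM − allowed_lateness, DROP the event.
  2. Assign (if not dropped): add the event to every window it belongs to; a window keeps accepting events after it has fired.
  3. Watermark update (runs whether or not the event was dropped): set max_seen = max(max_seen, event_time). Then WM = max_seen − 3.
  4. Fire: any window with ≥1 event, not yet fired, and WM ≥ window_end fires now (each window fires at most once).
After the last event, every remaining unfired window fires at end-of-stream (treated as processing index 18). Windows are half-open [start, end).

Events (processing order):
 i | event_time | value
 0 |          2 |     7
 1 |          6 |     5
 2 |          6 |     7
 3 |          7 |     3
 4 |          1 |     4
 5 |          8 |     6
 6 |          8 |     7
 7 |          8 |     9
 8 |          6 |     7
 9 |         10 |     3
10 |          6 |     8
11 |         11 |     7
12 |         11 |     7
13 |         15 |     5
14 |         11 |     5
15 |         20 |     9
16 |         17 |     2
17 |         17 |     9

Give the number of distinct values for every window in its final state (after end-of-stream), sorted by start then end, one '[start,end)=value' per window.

[0,3)=1 [6,9)=5 [9,12)=2 [15,18)=3 [18,21)=1

i=0 t=2 v=7: → [0,3); WM=-1
i=1 t=6 v=5: → [6,9); WM=3; [0,3) fires=1
i=2 t=6 v=7: → [6,9); WM=3
i=3 t=7 v=3: → [6,9); WM=4
i=4 t=1 v=4: DROP (t<4-0); WM=4
i=5 t=8 v=6: → [6,9); WM=5
i=6 t=8 v=7: → [6,9); WM=5
i=7 t=8 v=9: → [6,9); WM=5
i=8 t=6 v=7: → [6,9); WM=5
i=9 t=10 v=3: → [9,12); WM=7
i=10 t=6 v=8: DROP (t<7-0); WM=7
i=11 t=11 v=7: → [9,12); WM=8
i=12 t=11 v=7: → [9,12); WM=8
i=13 t=15 v=5: → [15,18); WM=12; [6,9) fires=5 [9,12) fires=2
i=14 t=11 v=5: DROP (t<12-0); WM=12
i=15 t=20 v=9: → [18,21); WM=17
i=16 t=17 v=2: → [15,18); WM=17
i=17 t=17 v=9: → [15,18); WM=17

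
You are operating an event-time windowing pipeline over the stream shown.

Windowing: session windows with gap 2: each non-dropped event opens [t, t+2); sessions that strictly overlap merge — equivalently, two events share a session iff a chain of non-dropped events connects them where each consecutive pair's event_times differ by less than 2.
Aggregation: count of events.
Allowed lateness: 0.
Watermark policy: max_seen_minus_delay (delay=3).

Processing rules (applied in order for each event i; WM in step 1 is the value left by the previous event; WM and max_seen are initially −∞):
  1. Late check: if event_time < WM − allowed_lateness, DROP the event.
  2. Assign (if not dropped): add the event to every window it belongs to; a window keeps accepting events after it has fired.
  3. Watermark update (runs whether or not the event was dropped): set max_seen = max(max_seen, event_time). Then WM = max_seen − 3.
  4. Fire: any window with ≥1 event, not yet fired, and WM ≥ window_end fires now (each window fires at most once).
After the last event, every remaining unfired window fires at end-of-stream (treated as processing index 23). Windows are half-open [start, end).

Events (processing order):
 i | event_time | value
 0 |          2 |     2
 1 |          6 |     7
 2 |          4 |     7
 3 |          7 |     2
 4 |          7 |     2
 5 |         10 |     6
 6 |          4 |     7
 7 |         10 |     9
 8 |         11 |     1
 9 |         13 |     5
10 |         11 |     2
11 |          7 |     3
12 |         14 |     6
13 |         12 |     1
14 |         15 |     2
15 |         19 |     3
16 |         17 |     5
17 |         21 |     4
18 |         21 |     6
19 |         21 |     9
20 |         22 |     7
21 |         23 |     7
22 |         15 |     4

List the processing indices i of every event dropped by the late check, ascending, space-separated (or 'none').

i=0 t=2 v=2: → [2,4); WM=-1
i=1 t=6 v=7: → [6,8); WM=3
i=2 t=4 v=7: → [4,6); WM=3
i=3 t=7 v=2: → [6,9); WM=4
i=4 t=7 v=2: → [6,9); WM=4
i=5 t=10 v=6: → [10,12); WM=7
i=6 t=4 v=7: DROP (t<7-0); WM=7
i=7 t=10 v=9: → [10,12); WM=7
i=8 t=11 v=1: → [10,13); WM=8
i=9 t=13 v=5: → [13,15); WM=10
i=10 t=11 v=2: → [10,13); WM=10
i=11 t=7 v=3: DROP (t<10-0); WM=10
i=12 t=14 v=6: → [13,16); WM=11
i=13 t=12 v=1: → [10,16); WM=11
i=14 t=15 v=2: → [10,17); WM=12
i=15 t=19 v=3: → [19,21); WM=16
i=16 t=17 v=5: → [17,19); WM=16
i=17 t=21 v=4: → [21,23); WM=18
i=18 t=21 v=6: → [21,23); WM=18
i=19 t=21 v=9: → [21,23); WM=18
i=20 t=22 v=7: → [21,24); WM=19
i=21 t=23 v=7: → [21,25); WM=20
i=22 t=15 v=4: DROP (t<20-0); WM=20

6 11 22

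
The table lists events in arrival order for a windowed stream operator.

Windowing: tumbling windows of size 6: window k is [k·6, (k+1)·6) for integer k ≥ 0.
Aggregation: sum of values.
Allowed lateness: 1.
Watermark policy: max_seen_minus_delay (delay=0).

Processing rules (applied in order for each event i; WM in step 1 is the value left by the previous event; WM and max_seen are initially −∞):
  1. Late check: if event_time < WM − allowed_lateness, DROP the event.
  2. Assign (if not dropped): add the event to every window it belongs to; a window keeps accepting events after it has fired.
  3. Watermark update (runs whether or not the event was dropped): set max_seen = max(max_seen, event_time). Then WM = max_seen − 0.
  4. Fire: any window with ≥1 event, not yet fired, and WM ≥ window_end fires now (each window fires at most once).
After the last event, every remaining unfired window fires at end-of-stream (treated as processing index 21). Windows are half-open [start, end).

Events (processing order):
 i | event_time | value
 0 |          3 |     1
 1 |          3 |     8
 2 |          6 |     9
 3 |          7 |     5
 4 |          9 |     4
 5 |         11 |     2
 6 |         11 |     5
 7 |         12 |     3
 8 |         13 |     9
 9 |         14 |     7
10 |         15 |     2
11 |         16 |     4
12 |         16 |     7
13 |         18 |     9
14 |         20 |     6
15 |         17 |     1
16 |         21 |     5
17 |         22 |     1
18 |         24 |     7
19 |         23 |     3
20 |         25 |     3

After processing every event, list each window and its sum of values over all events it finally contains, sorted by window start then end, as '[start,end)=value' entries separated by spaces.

i=0 t=3 v=1: → [0,6); WM=3
i=1 t=3 v=8: → [0,6); WM=3
i=2 t=6 v=9: → [6,12); WM=6; [0,6) fires=9
i=3 t=7 v=5: → [6,12); WM=7
i=4 t=9 v=4: → [6,12); WM=9
i=5 t=11 v=2: → [6,12); WM=11
i=6 t=11 v=5: → [6,12); WM=11
i=7 t=12 v=3: → [12,18); WM=12; [6,12) fires=25
i=8 t=13 v=9: → [12,18); WM=13
i=9 t=14 v=7: → [12,18); WM=14
i=10 t=15 v=2: → [12,18); WM=15
i=11 t=16 v=4: → [12,18); WM=16
i=12 t=16 v=7: → [12,18); WM=16
i=13 t=18 v=9: → [18,24); WM=18; [12,18) fires=32
i=14 t=20 v=6: → [18,24); WM=20
i=15 t=17 v=1: DROP (t<20-1); WM=20
i=16 t=21 v=5: → [18,24); WM=21
i=17 t=22 v=1: → [18,24); WM=22
i=18 t=24 v=7: → [24,30); WM=24; [18,24) fires=21
i=19 t=23 v=3: → [18,24); WM=24
i=20 t=25 v=3: → [24,30); WM=25

[0,6)=9 [6,12)=25 [12,18)=32 [18,24)=24 [24,30)=10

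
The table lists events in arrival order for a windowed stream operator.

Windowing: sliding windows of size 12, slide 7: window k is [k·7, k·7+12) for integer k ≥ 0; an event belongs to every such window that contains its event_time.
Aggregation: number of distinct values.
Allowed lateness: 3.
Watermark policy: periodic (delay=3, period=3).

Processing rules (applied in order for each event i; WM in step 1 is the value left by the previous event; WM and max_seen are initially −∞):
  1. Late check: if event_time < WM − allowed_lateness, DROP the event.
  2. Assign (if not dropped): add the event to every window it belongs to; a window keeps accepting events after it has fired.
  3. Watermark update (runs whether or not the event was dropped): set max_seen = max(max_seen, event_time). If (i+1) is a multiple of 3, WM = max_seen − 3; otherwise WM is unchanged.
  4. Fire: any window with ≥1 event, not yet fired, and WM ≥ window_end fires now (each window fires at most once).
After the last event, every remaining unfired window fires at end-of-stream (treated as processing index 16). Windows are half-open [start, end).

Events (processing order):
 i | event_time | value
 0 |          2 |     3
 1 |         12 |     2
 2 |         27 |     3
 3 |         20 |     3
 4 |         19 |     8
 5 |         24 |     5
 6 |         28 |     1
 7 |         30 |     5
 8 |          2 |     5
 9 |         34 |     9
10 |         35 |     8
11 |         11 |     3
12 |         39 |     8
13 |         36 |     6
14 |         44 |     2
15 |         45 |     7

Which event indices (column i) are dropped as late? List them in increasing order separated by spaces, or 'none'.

3 4 8 11

i=0 t=2 v=3: → [0,12); WM=−∞
i=1 t=12 v=2: → [7,19); WM=−∞
i=2 t=27 v=3: → [21,33); WM=24; [0,12) fires=1 [7,19) fires=1
i=3 t=20 v=3: DROP (t<24-3); WM=24
i=4 t=19 v=8: DROP (t<24-3); WM=24
i=5 t=24 v=5: → [21,33),[14,26); WM=24
i=6 t=28 v=1: → [28,40),[21,33); WM=24
i=7 t=30 v=5: → [28,40),[21,33); WM=24
i=8 t=2 v=5: DROP (t<24-3); WM=27; [14,26) fires=1
i=9 t=34 v=9: → [28,40); WM=27
i=10 t=35 v=8: → [35,47),[28,40); WM=27
i=11 t=11 v=3: DROP (t<27-3); WM=32
i=12 t=39 v=8: → [35,47),[28,40); WM=32
i=13 t=36 v=6: → [35,47),[28,40); WM=32
i=14 t=44 v=2: → [42,54),[35,47); WM=41; [21,33) fires=3 [28,40) fires=5
i=15 t=45 v=7: → [42,54),[35,47); WM=41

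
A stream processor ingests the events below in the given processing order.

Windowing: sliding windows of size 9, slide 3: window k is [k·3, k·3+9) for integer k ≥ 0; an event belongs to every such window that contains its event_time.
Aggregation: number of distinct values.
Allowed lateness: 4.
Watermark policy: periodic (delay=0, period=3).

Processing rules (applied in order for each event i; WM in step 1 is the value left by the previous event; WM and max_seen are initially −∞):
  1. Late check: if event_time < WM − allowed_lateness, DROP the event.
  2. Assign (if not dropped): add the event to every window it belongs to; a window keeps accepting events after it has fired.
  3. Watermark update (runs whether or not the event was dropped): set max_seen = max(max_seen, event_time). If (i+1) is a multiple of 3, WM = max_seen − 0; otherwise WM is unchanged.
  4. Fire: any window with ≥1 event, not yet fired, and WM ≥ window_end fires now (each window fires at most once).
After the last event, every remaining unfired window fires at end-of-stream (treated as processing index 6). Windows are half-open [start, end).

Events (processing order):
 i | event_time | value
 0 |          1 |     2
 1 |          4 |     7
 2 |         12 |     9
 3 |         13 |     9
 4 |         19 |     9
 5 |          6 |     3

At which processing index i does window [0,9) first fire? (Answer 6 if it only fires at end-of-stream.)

2

i=0 t=1 v=2: → [0,9); WM=−∞
i=1 t=4 v=7: → [3,12),[0,9); WM=−∞
i=2 t=12 v=9: → [12,21),[9,18),[6,15); WM=12; [0,9) fires=2 [3,12) fires=1
i=3 t=13 v=9: → [12,21),[9,18),[6,15); WM=12
i=4 t=19 v=9: → [18,27),[15,24),[12,21); WM=12
i=5 t=6 v=3: DROP (t<12-4); WM=19; [6,15) fires=1 [9,18) fires=1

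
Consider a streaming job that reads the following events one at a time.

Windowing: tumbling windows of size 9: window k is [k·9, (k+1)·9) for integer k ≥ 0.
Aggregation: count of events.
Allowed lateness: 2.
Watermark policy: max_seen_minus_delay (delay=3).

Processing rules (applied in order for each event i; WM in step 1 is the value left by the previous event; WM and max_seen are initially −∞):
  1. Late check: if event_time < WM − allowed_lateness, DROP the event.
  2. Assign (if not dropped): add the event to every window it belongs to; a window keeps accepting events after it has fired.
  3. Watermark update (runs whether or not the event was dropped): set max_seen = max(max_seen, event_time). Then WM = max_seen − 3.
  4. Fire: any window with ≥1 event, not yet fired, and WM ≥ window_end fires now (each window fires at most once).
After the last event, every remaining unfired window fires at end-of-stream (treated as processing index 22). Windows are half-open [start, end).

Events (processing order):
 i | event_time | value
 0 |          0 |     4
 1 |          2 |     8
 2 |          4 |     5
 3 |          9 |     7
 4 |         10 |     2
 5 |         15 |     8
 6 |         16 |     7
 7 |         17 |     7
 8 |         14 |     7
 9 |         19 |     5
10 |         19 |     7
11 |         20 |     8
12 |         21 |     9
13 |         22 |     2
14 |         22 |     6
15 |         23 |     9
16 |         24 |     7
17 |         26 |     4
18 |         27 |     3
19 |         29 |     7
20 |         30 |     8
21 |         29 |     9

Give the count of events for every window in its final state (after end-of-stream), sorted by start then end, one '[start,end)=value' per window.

[0,9)=3 [9,18)=6 [18,27)=9 [27,36)=4

i=0 t=0 v=4: → [0,9); WM=-3
i=1 t=2 v=8: → [0,9); WM=-1
i=2 t=4 v=5: → [0,9); WM=1
i=3 t=9 v=7: → [9,18); WM=6
i=4 t=10 v=2: → [9,18); WM=7
i=5 t=15 v=8: → [9,18); WM=12; [0,9) fires=3
i=6 t=16 v=7: → [9,18); WM=13
i=7 t=17 v=7: → [9,18); WM=14
i=8 t=14 v=7: → [9,18); WM=14
i=9 t=19 v=5: → [18,27); WM=16
i=10 t=19 v=7: → [18,27); WM=16
i=11 t=20 v=8: → [18,27); WM=17
i=12 t=21 v=9: → [18,27); WM=18; [9,18) fires=6
i=13 t=22 v=2: → [18,27); WM=19
i=14 t=22 v=6: → [18,27); WM=19
i=15 t=23 v=9: → [18,27); WM=20
i=16 t=24 v=7: → [18,27); WM=21
i=17 t=26 v=4: → [18,27); WM=23
i=18 t=27 v=3: → [27,36); WM=24
i=19 t=29 v=7: → [27,36); WM=26
i=20 t=30 v=8: → [27,36); WM=27; [18,27) fires=9
i=21 t=29 v=9: → [27,36); WM=27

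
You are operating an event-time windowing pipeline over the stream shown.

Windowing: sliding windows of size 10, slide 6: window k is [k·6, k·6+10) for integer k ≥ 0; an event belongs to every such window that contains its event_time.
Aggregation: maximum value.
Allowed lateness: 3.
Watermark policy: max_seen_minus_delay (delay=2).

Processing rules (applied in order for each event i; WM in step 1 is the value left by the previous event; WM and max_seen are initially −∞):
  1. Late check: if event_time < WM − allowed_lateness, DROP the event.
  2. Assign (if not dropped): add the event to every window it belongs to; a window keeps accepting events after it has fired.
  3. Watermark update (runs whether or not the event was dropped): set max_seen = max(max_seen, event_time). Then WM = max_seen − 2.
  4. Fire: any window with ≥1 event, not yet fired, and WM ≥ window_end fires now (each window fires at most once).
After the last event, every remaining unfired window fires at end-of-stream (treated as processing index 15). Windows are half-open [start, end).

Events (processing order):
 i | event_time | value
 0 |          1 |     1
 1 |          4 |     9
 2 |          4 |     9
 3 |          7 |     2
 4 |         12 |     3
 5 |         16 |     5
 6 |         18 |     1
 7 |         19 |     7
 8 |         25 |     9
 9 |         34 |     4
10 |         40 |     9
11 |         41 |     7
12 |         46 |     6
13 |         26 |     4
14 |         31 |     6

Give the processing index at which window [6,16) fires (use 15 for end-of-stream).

6

i=0 t=1 v=1: → [0,10); WM=-1
i=1 t=4 v=9: → [0,10); WM=2
i=2 t=4 v=9: → [0,10); WM=2
i=3 t=7 v=2: → [6,16),[0,10); WM=5
i=4 t=12 v=3: → [12,22),[6,16); WM=10; [0,10) fires=9
i=5 t=16 v=5: → [12,22); WM=14
i=6 t=18 v=1: → [18,28),[12,22); WM=16; [6,16) fires=3
i=7 t=19 v=7: → [18,28),[12,22); WM=17
i=8 t=25 v=9: → [24,34),[18,28); WM=23; [12,22) fires=7
i=9 t=34 v=4: → [30,40); WM=32; [18,28) fires=9
i=10 t=40 v=9: → [36,46); WM=38; [24,34) fires=9
i=11 t=41 v=7: → [36,46); WM=39
i=12 t=46 v=6: → [42,52); WM=44; [30,40) fires=4
i=13 t=26 v=4: DROP (t<44-3); WM=44
i=14 t=31 v=6: DROP (t<44-3); WM=44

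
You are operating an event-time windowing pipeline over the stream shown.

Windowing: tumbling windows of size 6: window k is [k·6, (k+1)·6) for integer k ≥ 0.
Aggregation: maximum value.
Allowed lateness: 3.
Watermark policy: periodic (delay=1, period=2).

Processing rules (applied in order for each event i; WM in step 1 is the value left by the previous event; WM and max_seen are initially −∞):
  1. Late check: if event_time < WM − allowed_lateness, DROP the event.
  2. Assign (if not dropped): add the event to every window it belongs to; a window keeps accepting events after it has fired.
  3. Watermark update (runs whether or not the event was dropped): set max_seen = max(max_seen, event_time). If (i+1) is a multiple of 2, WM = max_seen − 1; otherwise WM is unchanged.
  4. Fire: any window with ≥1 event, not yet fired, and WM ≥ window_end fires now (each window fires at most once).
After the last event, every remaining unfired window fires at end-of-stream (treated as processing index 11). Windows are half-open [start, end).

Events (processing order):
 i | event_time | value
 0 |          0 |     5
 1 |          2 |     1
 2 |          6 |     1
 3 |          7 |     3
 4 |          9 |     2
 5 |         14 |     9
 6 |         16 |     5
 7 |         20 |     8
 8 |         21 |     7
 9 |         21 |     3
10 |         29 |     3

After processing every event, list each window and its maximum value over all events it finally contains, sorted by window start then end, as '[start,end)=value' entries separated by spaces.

[0,6)=5 [6,12)=3 [12,18)=9 [18,24)=8 [24,30)=3

i=0 t=0 v=5: → [0,6); WM=−∞
i=1 t=2 v=1: → [0,6); WM=1
i=2 t=6 v=1: → [6,12); WM=1
i=3 t=7 v=3: → [6,12); WM=6; [0,6) fires=5
i=4 t=9 v=2: → [6,12); WM=6
i=5 t=14 v=9: → [12,18); WM=13; [6,12) fires=3
i=6 t=16 v=5: → [12,18); WM=13
i=7 t=20 v=8: → [18,24); WM=19; [12,18) fires=9
i=8 t=21 v=7: → [18,24); WM=19
i=9 t=21 v=3: → [18,24); WM=20
i=10 t=29 v=3: → [24,30); WM=20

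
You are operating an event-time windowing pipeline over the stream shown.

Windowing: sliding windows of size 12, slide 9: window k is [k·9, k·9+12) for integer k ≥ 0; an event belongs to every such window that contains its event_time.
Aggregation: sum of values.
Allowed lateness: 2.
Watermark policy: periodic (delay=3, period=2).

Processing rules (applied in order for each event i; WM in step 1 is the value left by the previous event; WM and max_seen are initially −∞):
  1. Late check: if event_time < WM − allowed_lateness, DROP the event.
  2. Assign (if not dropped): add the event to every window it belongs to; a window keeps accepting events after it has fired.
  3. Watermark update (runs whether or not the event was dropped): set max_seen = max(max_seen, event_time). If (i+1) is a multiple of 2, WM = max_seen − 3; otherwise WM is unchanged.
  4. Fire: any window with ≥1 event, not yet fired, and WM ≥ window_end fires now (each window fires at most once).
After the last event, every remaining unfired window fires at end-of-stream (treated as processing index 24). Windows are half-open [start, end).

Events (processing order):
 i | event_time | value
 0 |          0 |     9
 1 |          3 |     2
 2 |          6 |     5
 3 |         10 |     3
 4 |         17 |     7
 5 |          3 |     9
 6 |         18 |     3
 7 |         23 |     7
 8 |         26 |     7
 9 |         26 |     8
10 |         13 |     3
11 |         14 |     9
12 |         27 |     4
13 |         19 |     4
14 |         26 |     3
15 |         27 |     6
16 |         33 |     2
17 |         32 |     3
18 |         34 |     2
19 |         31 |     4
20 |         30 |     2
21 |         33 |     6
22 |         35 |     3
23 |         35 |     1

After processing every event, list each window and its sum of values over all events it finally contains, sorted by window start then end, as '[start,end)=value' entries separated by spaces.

[0,12)=19 [9,21)=13 [18,30)=38 [27,39)=33

i=0 t=0 v=9: → [0,12); WM=−∞
i=1 t=3 v=2: → [0,12); WM=0
i=2 t=6 v=5: → [0,12); WM=0
i=3 t=10 v=3: → [9,21),[0,12); WM=7
i=4 t=17 v=7: → [9,21); WM=7
i=5 t=3 v=9: DROP (t<7-2); WM=14; [0,12) fires=19
i=6 t=18 v=3: → [18,30),[9,21); WM=14
i=7 t=23 v=7: → [18,30); WM=20
i=8 t=26 v=7: → [18,30); WM=20
i=9 t=26 v=8: → [18,30); WM=23; [9,21) fires=13
i=10 t=13 v=3: DROP (t<23-2); WM=23
i=11 t=14 v=9: DROP (t<23-2); WM=23
i=12 t=27 v=4: → [27,39),[18,30); WM=23
i=13 t=19 v=4: DROP (t<23-2); WM=24
i=14 t=26 v=3: → [18,30); WM=24
i=15 t=27 v=6: → [27,39),[18,30); WM=24
i=16 t=33 v=2: → [27,39); WM=24
i=17 t=32 v=3: → [27,39); WM=30; [18,30) fires=38
i=18 t=34 v=2: → [27,39); WM=30
i=19 t=31 v=4: → [27,39); WM=31
i=20 t=30 v=2: → [27,39); WM=31
i=21 t=33 v=6: → [27,39); WM=31
i=22 t=35 v=3: → [27,39); WM=31
i=23 t=35 v=1: → [27,39); WM=32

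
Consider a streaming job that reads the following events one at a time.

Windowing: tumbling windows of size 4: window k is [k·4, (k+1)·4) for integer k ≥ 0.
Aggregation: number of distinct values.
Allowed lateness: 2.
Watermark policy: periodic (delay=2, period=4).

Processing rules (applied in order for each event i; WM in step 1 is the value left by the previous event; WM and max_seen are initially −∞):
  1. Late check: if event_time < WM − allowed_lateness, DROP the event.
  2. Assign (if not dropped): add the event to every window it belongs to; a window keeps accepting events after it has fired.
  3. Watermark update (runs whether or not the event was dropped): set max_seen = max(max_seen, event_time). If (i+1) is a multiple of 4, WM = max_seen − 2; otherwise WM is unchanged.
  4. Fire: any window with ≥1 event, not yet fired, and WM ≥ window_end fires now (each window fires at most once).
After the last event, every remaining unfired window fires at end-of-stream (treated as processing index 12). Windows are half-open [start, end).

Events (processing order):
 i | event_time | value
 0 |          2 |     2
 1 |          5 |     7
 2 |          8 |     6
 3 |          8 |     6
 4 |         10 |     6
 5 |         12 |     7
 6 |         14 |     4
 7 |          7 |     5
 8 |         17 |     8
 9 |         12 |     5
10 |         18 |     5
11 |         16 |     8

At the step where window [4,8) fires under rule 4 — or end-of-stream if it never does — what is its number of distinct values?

i=0 t=2 v=2: → [0,4); WM=−∞
i=1 t=5 v=7: → [4,8); WM=−∞
i=2 t=8 v=6: → [8,12); WM=−∞
i=3 t=8 v=6: → [8,12); WM=6; [0,4) fires=1
i=4 t=10 v=6: → [8,12); WM=6
i=5 t=12 v=7: → [12,16); WM=6
i=6 t=14 v=4: → [12,16); WM=6
i=7 t=7 v=5: → [4,8); WM=12; [4,8) fires=2 [8,12) fires=1
i=8 t=17 v=8: → [16,20); WM=12
i=9 t=12 v=5: → [12,16); WM=12
i=10 t=18 v=5: → [16,20); WM=12
i=11 t=16 v=8: → [16,20); WM=16; [12,16) fires=3

2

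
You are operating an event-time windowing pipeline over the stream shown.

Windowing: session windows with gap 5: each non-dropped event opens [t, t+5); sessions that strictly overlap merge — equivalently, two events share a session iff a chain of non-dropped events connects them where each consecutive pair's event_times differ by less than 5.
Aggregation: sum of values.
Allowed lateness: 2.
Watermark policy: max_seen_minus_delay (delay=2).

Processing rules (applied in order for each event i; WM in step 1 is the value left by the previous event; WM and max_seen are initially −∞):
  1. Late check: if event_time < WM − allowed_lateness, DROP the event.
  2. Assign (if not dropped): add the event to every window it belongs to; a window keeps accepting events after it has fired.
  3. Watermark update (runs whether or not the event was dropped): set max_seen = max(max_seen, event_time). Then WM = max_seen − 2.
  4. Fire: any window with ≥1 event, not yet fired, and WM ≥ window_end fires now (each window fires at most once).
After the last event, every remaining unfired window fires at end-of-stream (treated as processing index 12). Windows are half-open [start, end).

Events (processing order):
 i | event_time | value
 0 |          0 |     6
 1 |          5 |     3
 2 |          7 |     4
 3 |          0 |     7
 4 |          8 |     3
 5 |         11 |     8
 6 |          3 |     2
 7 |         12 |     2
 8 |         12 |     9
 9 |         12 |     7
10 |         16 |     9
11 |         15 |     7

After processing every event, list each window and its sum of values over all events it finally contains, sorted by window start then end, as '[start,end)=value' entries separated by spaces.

i=0 t=0 v=6: → [0,5); WM=-2
i=1 t=5 v=3: → [5,10); WM=3
i=2 t=7 v=4: → [5,12); WM=5
i=3 t=0 v=7: DROP (t<5-2); WM=5
i=4 t=8 v=3: → [5,13); WM=6
i=5 t=11 v=8: → [5,16); WM=9
i=6 t=3 v=2: DROP (t<9-2); WM=9
i=7 t=12 v=2: → [5,17); WM=10
i=8 t=12 v=9: → [5,17); WM=10
i=9 t=12 v=7: → [5,17); WM=10
i=10 t=16 v=9: → [5,21); WM=14
i=11 t=15 v=7: → [5,21); WM=14

[0,5)=6 [5,21)=52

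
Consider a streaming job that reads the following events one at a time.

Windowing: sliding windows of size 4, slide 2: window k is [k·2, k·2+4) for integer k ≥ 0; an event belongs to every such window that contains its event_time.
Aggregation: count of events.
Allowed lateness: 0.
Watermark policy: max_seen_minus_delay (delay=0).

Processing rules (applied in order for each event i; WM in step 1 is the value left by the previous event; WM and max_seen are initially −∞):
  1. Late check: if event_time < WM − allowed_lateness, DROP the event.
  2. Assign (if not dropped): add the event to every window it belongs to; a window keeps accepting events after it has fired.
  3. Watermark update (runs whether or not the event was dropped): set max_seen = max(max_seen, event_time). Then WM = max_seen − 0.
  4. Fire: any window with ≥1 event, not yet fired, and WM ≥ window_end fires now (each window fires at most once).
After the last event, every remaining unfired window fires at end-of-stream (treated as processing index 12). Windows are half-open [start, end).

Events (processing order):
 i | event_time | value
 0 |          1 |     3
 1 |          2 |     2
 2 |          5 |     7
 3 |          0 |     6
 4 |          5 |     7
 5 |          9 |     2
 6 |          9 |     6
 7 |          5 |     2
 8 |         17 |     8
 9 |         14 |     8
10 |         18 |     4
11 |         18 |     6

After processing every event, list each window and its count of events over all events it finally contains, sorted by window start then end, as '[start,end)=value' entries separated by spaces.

[0,4)=2 [2,6)=3 [4,8)=2 [6,10)=2 [8,12)=2 [14,18)=1 [16,20)=3 [18,22)=2

i=0 t=1 v=3: → [0,4); WM=1
i=1 t=2 v=2: → [2,6),[0,4); WM=2
i=2 t=5 v=7: → [4,8),[2,6); WM=5; [0,4) fires=2
i=3 t=0 v=6: DROP (t<5-0); WM=5
i=4 t=5 v=7: → [4,8),[2,6); WM=5
i=5 t=9 v=2: → [8,12),[6,10); WM=9; [2,6) fires=3 [4,8) fires=2
i=6 t=9 v=6: → [8,12),[6,10); WM=9
i=7 t=5 v=2: DROP (t<9-0); WM=9
i=8 t=17 v=8: → [16,20),[14,18); WM=17; [6,10) fires=2 [8,12) fires=2
i=9 t=14 v=8: DROP (t<17-0); WM=17
i=10 t=18 v=4: → [18,22),[16,20); WM=18; [14,18) fires=1
i=11 t=18 v=6: → [18,22),[16,20); WM=18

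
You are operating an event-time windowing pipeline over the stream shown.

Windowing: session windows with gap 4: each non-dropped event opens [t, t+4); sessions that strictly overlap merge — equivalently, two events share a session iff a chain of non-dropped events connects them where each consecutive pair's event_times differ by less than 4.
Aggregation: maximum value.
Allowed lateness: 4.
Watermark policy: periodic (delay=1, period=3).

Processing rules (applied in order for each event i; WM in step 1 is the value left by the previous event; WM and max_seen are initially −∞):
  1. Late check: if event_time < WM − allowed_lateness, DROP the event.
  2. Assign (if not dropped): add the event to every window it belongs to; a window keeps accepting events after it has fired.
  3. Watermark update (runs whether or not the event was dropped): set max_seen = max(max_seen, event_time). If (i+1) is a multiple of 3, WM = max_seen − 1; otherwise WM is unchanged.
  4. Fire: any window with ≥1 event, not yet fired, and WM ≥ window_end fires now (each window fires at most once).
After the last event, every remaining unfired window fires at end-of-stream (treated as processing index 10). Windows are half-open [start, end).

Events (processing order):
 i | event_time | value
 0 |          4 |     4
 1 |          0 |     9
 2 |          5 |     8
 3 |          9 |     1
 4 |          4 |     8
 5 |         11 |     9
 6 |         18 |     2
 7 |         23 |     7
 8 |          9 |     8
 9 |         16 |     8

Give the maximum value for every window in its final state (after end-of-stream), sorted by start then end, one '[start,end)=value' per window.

i=0 t=4 v=4: → [4,8); WM=−∞
i=1 t=0 v=9: → [0,4); WM=−∞
i=2 t=5 v=8: → [4,9); WM=4
i=3 t=9 v=1: → [9,13); WM=4
i=4 t=4 v=8: → [4,9); WM=4
i=5 t=11 v=9: → [9,15); WM=10
i=6 t=18 v=2: → [18,22); WM=10
i=7 t=23 v=7: → [23,27); WM=10
i=8 t=9 v=8: → [9,15); WM=22
i=9 t=16 v=8: DROP (t<22-4); WM=22

[0,4)=9 [4,9)=8 [9,15)=9 [18,22)=2 [23,27)=7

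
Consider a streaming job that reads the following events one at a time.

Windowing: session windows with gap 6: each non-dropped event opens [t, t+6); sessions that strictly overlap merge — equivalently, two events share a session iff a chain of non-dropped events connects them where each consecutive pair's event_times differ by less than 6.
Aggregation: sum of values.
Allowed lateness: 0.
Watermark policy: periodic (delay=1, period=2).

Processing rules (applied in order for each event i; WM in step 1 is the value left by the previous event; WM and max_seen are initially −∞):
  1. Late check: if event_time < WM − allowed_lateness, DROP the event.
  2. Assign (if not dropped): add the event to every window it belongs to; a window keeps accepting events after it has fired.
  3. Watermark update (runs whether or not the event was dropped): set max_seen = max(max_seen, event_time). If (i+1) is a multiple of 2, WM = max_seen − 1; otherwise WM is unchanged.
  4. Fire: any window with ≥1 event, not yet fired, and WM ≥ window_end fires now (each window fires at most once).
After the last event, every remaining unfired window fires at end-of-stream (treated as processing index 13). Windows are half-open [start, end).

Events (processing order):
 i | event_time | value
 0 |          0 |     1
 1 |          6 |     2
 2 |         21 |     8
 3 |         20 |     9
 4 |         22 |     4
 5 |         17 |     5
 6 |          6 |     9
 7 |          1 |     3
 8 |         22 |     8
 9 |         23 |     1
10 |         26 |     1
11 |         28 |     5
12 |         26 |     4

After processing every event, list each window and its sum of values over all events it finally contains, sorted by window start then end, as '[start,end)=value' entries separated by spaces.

[0,6)=1 [6,12)=2 [20,34)=36

i=0 t=0 v=1: → [0,6); WM=−∞
i=1 t=6 v=2: → [6,12); WM=5
i=2 t=21 v=8: → [21,27); WM=5
i=3 t=20 v=9: → [20,27); WM=20
i=4 t=22 v=4: → [20,28); WM=20
i=5 t=17 v=5: DROP (t<20-0); WM=21
i=6 t=6 v=9: DROP (t<21-0); WM=21
i=7 t=1 v=3: DROP (t<21-0); WM=21
i=8 t=22 v=8: → [20,28); WM=21
i=9 t=23 v=1: → [20,29); WM=22
i=10 t=26 v=1: → [20,32); WM=22
i=11 t=28 v=5: → [20,34); WM=27
i=12 t=26 v=4: DROP (t<27-0); WM=27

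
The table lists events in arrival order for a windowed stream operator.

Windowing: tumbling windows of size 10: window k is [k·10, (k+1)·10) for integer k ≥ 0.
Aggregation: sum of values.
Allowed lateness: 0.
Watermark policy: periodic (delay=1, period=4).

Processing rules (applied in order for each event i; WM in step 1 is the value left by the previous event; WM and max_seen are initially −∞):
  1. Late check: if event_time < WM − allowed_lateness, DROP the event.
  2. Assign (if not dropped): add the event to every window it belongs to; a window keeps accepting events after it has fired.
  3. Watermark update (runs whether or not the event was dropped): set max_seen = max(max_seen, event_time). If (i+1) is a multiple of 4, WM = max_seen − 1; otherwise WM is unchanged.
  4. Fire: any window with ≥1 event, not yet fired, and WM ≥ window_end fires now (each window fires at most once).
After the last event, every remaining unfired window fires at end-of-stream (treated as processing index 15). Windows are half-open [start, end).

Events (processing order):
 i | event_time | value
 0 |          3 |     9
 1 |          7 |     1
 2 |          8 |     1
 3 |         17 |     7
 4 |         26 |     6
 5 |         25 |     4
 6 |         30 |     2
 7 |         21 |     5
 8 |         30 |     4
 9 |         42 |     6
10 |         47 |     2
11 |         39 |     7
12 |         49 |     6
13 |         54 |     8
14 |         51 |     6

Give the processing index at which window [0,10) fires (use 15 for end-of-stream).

3

i=0 t=3 v=9: → [0,10); WM=−∞
i=1 t=7 v=1: → [0,10); WM=−∞
i=2 t=8 v=1: → [0,10); WM=−∞
i=3 t=17 v=7: → [10,20); WM=16; [0,10) fires=11
i=4 t=26 v=6: → [20,30); WM=16
i=5 t=25 v=4: → [20,30); WM=16
i=6 t=30 v=2: → [30,40); WM=16
i=7 t=21 v=5: → [20,30); WM=29; [10,20) fires=7
i=8 t=30 v=4: → [30,40); WM=29
i=9 t=42 v=6: → [40,50); WM=29
i=10 t=47 v=2: → [40,50); WM=29
i=11 t=39 v=7: → [30,40); WM=46; [20,30) fires=15 [30,40) fires=13
i=12 t=49 v=6: → [40,50); WM=46
i=13 t=54 v=8: → [50,60); WM=46
i=14 t=51 v=6: → [50,60); WM=46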